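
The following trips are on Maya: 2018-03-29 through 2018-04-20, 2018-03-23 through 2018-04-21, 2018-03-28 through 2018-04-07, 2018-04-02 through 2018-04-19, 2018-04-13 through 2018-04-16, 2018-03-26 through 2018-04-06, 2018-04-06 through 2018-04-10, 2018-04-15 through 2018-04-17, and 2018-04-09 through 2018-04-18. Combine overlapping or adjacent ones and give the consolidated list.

2018-03-23 through 2018-04-21

Sort by start: 2018-03-23 through 2018-04-21, 2018-03-26 through 2018-04-06, 2018-03-28 through 2018-04-07, 2018-03-29 through 2018-04-20, 2018-04-02 through 2018-04-19, 2018-04-06 through 2018-04-10, 2018-04-09 through 2018-04-18, 2018-04-13 through 2018-04-16, 2018-04-15 through 2018-04-17.
2018-03-26 through 2018-04-06 overlaps/touches 2018-03-23 through 2018-04-21 → extend to 2018-03-23 through 2018-04-21.
2018-03-28 through 2018-04-07 overlaps/touches 2018-03-23 through 2018-04-21 → extend to 2018-03-23 through 2018-04-21.
2018-03-29 through 2018-04-20 overlaps/touches 2018-03-23 through 2018-04-21 → extend to 2018-03-23 through 2018-04-21.
2018-04-02 through 2018-04-19 overlaps/touches 2018-03-23 through 2018-04-21 → extend to 2018-03-23 through 2018-04-21.
2018-04-06 through 2018-04-10 overlaps/touches 2018-03-23 through 2018-04-21 → extend to 2018-03-23 through 2018-04-21.
2018-04-09 through 2018-04-18 overlaps/touches 2018-03-23 through 2018-04-21 → extend to 2018-03-23 through 2018-04-21.
2018-04-13 through 2018-04-16 overlaps/touches 2018-03-23 through 2018-04-21 → extend to 2018-03-23 through 2018-04-21.
2018-04-15 through 2018-04-17 overlaps/touches 2018-03-23 through 2018-04-21 → extend to 2018-03-23 through 2018-04-21.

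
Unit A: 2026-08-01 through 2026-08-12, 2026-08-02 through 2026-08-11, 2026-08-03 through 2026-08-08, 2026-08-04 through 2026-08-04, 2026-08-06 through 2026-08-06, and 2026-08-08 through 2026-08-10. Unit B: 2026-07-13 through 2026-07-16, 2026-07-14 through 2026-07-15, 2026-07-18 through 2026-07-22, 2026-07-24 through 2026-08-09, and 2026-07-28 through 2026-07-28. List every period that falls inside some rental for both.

2026-08-01 through 2026-08-09

A, merged: 2026-08-01 through 2026-08-12.
B, merged: 2026-07-13 through 2026-07-16, 2026-07-18 through 2026-07-22, 2026-07-24 through 2026-08-09.
2026-08-01 through 2026-08-12 overlaps B on 2026-08-01 through 2026-08-09.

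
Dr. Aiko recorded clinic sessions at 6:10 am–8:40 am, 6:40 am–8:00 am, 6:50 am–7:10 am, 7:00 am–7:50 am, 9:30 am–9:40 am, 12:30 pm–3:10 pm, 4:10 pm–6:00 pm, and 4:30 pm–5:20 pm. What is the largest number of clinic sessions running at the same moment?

Walk the sorted start/end points keeping a running depth.
The depth first hits 4 at 7:00 am.

4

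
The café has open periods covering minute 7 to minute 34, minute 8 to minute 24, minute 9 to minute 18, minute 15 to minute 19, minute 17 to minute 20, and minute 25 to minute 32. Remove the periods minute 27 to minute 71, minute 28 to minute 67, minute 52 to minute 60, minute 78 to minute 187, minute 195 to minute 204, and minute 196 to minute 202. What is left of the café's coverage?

minute 7 to minute 27

Merge the first list: minute 7 to minute 34.
Merge the second list: minute 27 to minute 71, minute 78 to minute 187, minute 195 to minute 204.
minute 7 to minute 34 minus B → minute 7 to minute 27.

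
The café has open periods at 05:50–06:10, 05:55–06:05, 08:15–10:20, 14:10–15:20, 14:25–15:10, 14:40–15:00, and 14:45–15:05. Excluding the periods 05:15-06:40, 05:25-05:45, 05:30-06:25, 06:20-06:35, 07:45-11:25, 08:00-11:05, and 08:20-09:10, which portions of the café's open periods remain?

A, merged: 05:50–06:10, 08:15–10:20, 14:10–15:20.
B, merged: 05:15–06:40, 07:45–11:25.
05:50–06:10: entirely removed.
08:15–10:20: entirely removed.
14:10–15:20: nothing removed.

14:10–15:20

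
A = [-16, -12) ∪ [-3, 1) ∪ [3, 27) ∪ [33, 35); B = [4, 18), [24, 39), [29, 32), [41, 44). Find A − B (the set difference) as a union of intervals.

[-16, -12) ∪ [-3, 1) ∪ [3, 4) ∪ [18, 24)

Second set merges to [4, 18), [24, 39), [41, 44).
[-16, -12) is untouched.
[-3, 1) is untouched.
[3, 27) with B removed leaves [3, 4), [18, 24).
[33, 35) lies entirely inside B → drops out.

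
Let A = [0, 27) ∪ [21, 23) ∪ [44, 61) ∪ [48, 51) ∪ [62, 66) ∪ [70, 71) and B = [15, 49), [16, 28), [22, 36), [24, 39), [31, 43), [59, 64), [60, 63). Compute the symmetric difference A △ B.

First set merges to [0, 27), [44, 61), [62, 66), [70, 71).
Second set merges to [15, 49), [59, 64).
Only in the first: [0, 15), [49, 59), [64, 66), [70, 71).
Only in the second: [27, 44), [61, 62).
Together these are the periods covered by exactly one.

[0, 15) ∪ [27, 44) ∪ [49, 59) ∪ [61, 62) ∪ [64, 66) ∪ [70, 71)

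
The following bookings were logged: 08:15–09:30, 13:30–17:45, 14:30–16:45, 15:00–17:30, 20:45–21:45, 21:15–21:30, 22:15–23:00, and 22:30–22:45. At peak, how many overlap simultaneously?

Sweep endpoints in order; track running count of active intervals.
Peak of 3 reached at 15:00.

3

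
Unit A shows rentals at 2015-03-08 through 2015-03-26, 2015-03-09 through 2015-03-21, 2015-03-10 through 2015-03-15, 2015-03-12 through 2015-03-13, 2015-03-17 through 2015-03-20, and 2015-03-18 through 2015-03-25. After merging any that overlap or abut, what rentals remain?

2015-03-08 through 2015-03-26

2015-03-09 through 2015-03-21 overlaps/touches 2015-03-08 through 2015-03-26 → extend to 2015-03-08 through 2015-03-26.
2015-03-10 through 2015-03-15 overlaps/touches 2015-03-08 through 2015-03-26 → extend to 2015-03-08 through 2015-03-26.
2015-03-12 through 2015-03-13 overlaps/touches 2015-03-08 through 2015-03-26 → extend to 2015-03-08 through 2015-03-26.
2015-03-17 through 2015-03-20 overlaps/touches 2015-03-08 through 2015-03-26 → extend to 2015-03-08 through 2015-03-26.
2015-03-18 through 2015-03-25 overlaps/touches 2015-03-08 through 2015-03-26 → extend to 2015-03-08 through 2015-03-26.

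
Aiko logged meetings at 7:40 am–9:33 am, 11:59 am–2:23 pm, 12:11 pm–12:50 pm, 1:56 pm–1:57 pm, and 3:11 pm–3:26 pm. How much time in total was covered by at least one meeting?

4 h 32 min

Merged: 7:40 am-9:33 am, 11:59 am-2:23 pm, 3:11 pm-3:26 pm.
Lengths: 1 h 53 min + 2 h 24 min + 15 min = 4 h 32 min.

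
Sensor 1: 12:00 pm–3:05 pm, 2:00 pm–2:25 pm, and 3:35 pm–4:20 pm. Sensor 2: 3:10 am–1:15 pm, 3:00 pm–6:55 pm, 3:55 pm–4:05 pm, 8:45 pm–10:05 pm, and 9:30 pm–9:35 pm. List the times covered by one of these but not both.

First set merges to 12:00 pm–3:05 pm, 3:35 pm–4:20 pm.
Second set merges to 3:10 am–1:15 pm, 3:00 pm–6:55 pm, 8:45 pm–10:05 pm.
A \ B = 1:15 pm–3:00 pm.
B \ A = 3:10 am–12:00 pm, 3:05 pm–3:35 pm, 4:20 pm–6:55 pm, 8:45 pm–10:05 pm.
Union of the two gives the symmetric difference.

3:10 am–12:00 pm, 1:15 pm–3:00 pm, 3:05 pm–3:35 pm, 4:20 pm–6:55 pm, 8:45 pm–10:05 pm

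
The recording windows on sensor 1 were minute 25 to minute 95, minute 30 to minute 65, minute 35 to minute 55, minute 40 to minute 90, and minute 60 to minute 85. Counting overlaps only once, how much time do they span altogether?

70 minutes

Merged: minute 25 to minute 95.
Length: 70 minutes.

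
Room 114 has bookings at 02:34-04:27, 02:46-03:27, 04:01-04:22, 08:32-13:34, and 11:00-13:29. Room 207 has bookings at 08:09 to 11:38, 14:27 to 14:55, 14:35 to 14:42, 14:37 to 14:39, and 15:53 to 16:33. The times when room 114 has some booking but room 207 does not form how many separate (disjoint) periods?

2

First set merges to 02:34-04:27, 08:32-13:34.
Second set merges to 08:09-11:38, 14:27-14:55, 15:53-16:33.
A \ B = 02:34-04:27, 11:38-13:34.
That is 2 disjoint pieces.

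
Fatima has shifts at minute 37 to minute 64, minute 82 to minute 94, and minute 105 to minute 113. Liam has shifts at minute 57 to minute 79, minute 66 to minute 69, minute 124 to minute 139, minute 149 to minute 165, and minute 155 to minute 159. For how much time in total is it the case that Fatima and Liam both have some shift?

Second set merges to minute 57 to minute 79, minute 124 to minute 139, minute 149 to minute 165.
A ∩ B = minute 57 to minute 64.
Total: 7 minutes.

7 minutes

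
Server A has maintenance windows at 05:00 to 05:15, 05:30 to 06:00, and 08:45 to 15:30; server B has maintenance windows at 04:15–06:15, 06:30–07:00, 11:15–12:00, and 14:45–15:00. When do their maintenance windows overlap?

05:00–05:15, 05:30–06:00, 11:15–12:00, 14:45–15:00

05:00–05:15 overlaps B on 05:00–05:15.
05:30–06:00 overlaps B on 05:30–06:00.
08:45–15:30 overlaps B on 11:15–12:00, 14:45–15:00.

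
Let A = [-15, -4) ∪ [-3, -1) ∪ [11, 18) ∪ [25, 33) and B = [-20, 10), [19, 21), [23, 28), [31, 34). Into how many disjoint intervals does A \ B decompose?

2

A \ B = [11, 18), [28, 31).
That is 2 disjoint pieces.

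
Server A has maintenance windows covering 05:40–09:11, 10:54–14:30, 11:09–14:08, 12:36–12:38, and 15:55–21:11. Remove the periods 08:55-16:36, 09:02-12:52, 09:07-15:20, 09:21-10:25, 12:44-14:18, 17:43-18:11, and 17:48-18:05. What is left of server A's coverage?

First set merges to 05:40-09:11, 10:54-14:30, 15:55-21:11.
Second set merges to 08:55-16:36, 17:43-18:11.
05:40-09:11 \ B = 05:40-08:55.
10:54-14:30: entirely removed.
15:55-21:11 \ B = 16:36-17:43, 18:11-21:11.

05:40-08:55, 16:36-17:43, 18:11-21:11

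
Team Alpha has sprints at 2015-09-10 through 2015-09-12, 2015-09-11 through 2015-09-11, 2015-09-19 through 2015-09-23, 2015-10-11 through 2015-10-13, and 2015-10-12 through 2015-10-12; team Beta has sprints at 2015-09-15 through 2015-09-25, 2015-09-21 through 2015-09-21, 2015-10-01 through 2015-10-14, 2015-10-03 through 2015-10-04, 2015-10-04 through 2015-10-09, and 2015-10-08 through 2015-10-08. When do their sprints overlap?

2015-09-19 through 2015-09-23, 2015-10-11 through 2015-10-13

A, merged: 2015-09-10 through 2015-09-12, 2015-09-19 through 2015-09-23, 2015-10-11 through 2015-10-13.
B, merged: 2015-09-15 through 2015-09-25, 2015-10-01 through 2015-10-14.
2015-09-10 through 2015-09-12 falls entirely outside B.
2015-09-19 through 2015-09-23 overlaps B on 2015-09-19 through 2015-09-23.
2015-10-11 through 2015-10-13 overlaps B on 2015-10-11 through 2015-10-13.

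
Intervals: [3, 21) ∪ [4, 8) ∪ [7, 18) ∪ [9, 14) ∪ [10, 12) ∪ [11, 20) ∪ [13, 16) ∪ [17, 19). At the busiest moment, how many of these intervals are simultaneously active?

Sweep endpoints in order; track running count of active intervals.
Peak of 5 reached at 11.

5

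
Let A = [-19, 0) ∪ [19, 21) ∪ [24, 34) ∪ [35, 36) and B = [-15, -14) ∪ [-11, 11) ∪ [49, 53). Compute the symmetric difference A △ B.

A \ B = [-19, -15), [-14, -11), [19, 21), [24, 34), [35, 36).
B \ A = [0, 11), [49, 53).
Union of the two gives the symmetric difference.

[-19, -15) ∪ [-14, -11) ∪ [0, 11) ∪ [19, 21) ∪ [24, 34) ∪ [35, 36) ∪ [49, 53)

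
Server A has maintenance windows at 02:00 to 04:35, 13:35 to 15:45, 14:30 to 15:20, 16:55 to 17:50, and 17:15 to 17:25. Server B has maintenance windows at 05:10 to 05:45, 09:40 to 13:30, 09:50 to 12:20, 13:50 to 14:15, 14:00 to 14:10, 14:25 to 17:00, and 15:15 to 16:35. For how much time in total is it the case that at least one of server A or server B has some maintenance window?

A, merged: 02:00-04:35, 13:35-15:45, 16:55-17:50.
B, merged: 05:10-05:45, 09:40-13:30, 13:50-14:15, 14:25-17:00.
A ∪ B = 02:00-04:35, 05:10-05:45, 09:40-13:30, 13:35-17:50.
Total: 2 h 35 min + 35 min + 3 h 50 min + 4 h 15 min = 11 h 15 min.

11 h 15 min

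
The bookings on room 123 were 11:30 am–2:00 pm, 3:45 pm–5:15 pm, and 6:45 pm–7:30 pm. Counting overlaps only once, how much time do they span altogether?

4 h 45 min

Merged: 11:30 am–2:00 pm, 3:45 pm–5:15 pm, 6:45 pm–7:30 pm.
Lengths: 2 h 30 min + 1 h 30 min + 45 min = 4 h 45 min.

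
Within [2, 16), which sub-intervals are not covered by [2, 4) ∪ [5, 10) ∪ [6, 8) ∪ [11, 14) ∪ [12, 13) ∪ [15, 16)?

[4, 5) ∪ [10, 11) ∪ [14, 15)

After merging, the occupied span is [2, 4), [5, 10), [11, 14), [15, 16).
Uncovered inside [2, 16): [4, 5), [10, 11), [14, 15).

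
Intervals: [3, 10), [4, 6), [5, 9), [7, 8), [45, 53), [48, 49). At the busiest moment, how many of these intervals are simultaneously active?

3

At 5, 3 of the intervals are simultaneously active.
No point has more.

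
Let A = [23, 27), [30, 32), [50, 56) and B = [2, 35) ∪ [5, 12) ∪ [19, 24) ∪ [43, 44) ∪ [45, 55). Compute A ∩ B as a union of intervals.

[23, 27) ∪ [30, 32) ∪ [50, 55)

Second set merges to [2, 35), [43, 44), [45, 55).
[23, 27) overlaps B on [23, 27).
[30, 32) overlaps B on [30, 32).
[50, 56) overlaps B on [50, 55).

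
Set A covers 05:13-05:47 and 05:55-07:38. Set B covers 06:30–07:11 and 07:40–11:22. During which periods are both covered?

06:30-07:11

05:13-05:47 falls entirely outside B.
05:55-07:38 overlaps B on 06:30-07:11.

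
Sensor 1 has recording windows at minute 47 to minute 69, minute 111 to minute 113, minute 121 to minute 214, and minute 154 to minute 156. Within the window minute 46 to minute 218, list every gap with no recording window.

minute 46 to minute 47, minute 69 to minute 111, minute 113 to minute 121, minute 214 to minute 218

After merging, the occupied span is minute 47 to minute 69, minute 111 to minute 113, minute 121 to minute 214.
Uncovered inside minute 46 to minute 218: minute 46 to minute 47, minute 69 to minute 111, minute 113 to minute 121, minute 214 to minute 218.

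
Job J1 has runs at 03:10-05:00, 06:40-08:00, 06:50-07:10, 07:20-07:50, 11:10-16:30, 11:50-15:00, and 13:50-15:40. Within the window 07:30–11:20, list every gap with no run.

08:00–11:10

Covered (merged): 03:10–05:00, 06:40–08:00, 11:10–16:30.
Complement within 07:30–11:20: 08:00–11:10.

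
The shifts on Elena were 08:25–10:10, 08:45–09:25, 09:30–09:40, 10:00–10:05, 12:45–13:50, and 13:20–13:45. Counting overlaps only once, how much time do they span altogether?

Merged: 08:25-10:10, 12:45-13:50.
Lengths: 1 h 45 min + 1 h 5 min = 2 h 50 min.

2 h 50 min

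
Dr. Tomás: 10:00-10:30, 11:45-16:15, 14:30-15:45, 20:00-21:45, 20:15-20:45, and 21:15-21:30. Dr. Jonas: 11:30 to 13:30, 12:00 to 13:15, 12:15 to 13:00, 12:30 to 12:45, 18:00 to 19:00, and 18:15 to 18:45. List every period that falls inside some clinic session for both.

First set merges to 10:00–10:30, 11:45–16:15, 20:00–21:45.
Second set merges to 11:30–13:30, 18:00–19:00.
10:00–10:30 meets no B interval.
11:45–16:15 ∩ B → 11:45–13:30.
20:00–21:45 meets no B interval.

11:45–13:30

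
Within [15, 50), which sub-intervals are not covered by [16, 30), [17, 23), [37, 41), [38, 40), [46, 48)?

[15, 16) ∪ [30, 37) ∪ [41, 46) ∪ [48, 50)

The merged coverage is [16, 30), [37, 41), [46, 48).
Gaps within [15, 50): [15, 16), [30, 37), [41, 46), [48, 50).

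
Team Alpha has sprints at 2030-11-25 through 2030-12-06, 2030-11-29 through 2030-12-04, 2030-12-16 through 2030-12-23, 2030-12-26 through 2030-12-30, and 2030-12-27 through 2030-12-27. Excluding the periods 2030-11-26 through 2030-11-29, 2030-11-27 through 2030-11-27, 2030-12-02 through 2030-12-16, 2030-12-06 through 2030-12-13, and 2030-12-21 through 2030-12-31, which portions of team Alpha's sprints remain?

First set merges to 2030-11-25 through 2030-12-06, 2030-12-16 through 2030-12-23, 2030-12-26 through 2030-12-30.
Second set merges to 2030-11-26 through 2030-11-29, 2030-12-02 through 2030-12-16, 2030-12-21 through 2030-12-31.
2030-11-25 through 2030-12-06 \ B = 2030-11-25 through 2030-11-25, 2030-11-30 through 2030-12-01.
2030-12-16 through 2030-12-23 \ B = 2030-12-17 through 2030-12-20.
2030-12-26 through 2030-12-30: entirely removed.

2030-11-25 through 2030-11-25, 2030-11-30 through 2030-12-01, 2030-12-17 through 2030-12-20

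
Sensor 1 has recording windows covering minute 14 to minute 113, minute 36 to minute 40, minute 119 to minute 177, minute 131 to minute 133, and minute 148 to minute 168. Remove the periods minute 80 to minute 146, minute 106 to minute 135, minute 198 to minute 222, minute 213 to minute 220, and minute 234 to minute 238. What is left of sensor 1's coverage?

A, merged: minute 14 to minute 113, minute 119 to minute 177.
B, merged: minute 80 to minute 146, minute 198 to minute 222, minute 234 to minute 238.
minute 14 to minute 113 with B removed leaves minute 14 to minute 80.
minute 119 to minute 177 with B removed leaves minute 146 to minute 177.

minute 14 to minute 80, minute 146 to minute 177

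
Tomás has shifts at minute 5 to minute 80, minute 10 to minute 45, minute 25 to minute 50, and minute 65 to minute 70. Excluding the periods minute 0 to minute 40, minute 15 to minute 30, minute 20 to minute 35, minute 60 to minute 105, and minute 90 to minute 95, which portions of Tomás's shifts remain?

First set merges to minute 5 to minute 80.
Second set merges to minute 0 to minute 40, minute 60 to minute 105.
minute 5 to minute 80 \ B = minute 40 to minute 60.

minute 40 to minute 60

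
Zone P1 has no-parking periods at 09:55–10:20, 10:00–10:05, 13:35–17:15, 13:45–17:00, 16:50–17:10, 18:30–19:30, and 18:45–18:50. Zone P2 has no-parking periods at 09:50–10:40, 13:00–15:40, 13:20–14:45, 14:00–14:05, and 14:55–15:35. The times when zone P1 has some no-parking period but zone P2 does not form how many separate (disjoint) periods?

A, merged: 09:55–10:20, 13:35–17:15, 18:30–19:30.
B, merged: 09:50–10:40, 13:00–15:40.
A \ B = 15:40–17:15, 18:30–19:30.
That is 2 disjoint pieces.

2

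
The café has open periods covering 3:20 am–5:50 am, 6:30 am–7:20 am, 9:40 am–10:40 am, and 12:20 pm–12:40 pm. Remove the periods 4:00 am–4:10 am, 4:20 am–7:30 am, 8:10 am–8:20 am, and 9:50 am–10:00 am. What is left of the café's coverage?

3:20 am–5:50 am \ B = 3:20 am–4:00 am, 4:10 am–4:20 am.
6:30 am–7:20 am: entirely removed.
9:40 am–10:40 am \ B = 9:40 am–9:50 am, 10:00 am–10:40 am.
12:20 pm–12:40 pm: nothing removed.

3:20 am–4:00 am, 4:10 am–4:20 am, 9:40 am–9:50 am, 10:00 am–10:40 am, 12:20 pm–12:40 pm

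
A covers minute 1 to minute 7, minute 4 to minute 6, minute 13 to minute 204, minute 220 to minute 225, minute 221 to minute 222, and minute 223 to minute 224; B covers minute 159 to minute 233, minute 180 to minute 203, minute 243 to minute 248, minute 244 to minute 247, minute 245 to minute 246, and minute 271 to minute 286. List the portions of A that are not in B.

minute 1 to minute 7, minute 13 to minute 159

Merge the first list: minute 1 to minute 7, minute 13 to minute 204, minute 220 to minute 225.
Merge the second list: minute 159 to minute 233, minute 243 to minute 248, minute 271 to minute 286.
minute 1 to minute 7: nothing removed.
minute 13 to minute 204 \ B = minute 13 to minute 159.
minute 220 to minute 225: entirely removed.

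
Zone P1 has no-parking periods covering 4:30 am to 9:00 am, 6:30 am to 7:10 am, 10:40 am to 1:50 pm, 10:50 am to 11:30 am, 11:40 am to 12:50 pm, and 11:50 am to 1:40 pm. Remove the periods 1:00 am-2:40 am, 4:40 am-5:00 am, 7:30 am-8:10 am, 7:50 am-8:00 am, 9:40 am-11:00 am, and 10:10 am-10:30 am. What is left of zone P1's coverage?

Merge the first list: 4:30 am–9:00 am, 10:40 am–1:50 pm.
Merge the second list: 1:00 am–2:40 am, 4:40 am–5:00 am, 7:30 am–8:10 am, 9:40 am–11:00 am.
4:30 am–9:00 am with B removed leaves 4:30 am–4:40 am, 5:00 am–7:30 am, 8:10 am–9:00 am.
10:40 am–1:50 pm with B removed leaves 11:00 am–1:50 pm.

4:30 am–4:40 am, 5:00 am–7:30 am, 8:10 am–9:00 am, 11:00 am–1:50 pm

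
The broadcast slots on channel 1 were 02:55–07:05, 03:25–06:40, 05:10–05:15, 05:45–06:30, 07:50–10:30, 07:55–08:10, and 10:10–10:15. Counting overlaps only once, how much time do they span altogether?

Merged: 02:55–07:05, 07:50–10:30.
Lengths: 4 h 10 min + 2 h 40 min = 6 h 50 min.

6 h 50 min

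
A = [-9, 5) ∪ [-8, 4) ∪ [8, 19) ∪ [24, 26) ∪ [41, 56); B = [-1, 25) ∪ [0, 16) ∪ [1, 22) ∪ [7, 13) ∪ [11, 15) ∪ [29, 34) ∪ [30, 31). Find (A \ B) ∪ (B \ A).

First set merges to [-9, 5), [8, 19), [24, 26), [41, 56).
Second set merges to [-1, 25), [29, 34).
Only in the first: [-9, -1), [25, 26), [41, 56).
Only in the second: [5, 8), [19, 24), [29, 34).
Together these are the periods covered by exactly one.

[-9, -1) ∪ [5, 8) ∪ [19, 24) ∪ [25, 26) ∪ [29, 34) ∪ [41, 56)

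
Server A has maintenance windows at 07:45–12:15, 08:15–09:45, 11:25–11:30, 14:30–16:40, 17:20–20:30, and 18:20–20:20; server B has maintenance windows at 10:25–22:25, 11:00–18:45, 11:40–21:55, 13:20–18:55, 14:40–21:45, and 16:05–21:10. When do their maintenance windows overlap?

10:25-12:15, 14:30-16:40, 17:20-20:30

First set merges to 07:45-12:15, 14:30-16:40, 17:20-20:30.
Second set merges to 10:25-22:25.
07:45-12:15 ∩ B → 10:25-12:15.
14:30-16:40 ∩ B → 14:30-16:40.
17:20-20:30 ∩ B → 17:20-20:30.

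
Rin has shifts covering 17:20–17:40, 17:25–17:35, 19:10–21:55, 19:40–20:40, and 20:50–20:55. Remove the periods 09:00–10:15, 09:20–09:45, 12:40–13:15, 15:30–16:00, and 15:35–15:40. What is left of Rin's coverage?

17:20–17:40, 19:10–21:55

Merge the first list: 17:20–17:40, 19:10–21:55.
Merge the second list: 09:00–10:15, 12:40–13:15, 15:30–16:00.
17:20–17:40: nothing removed.
19:10–21:55: nothing removed.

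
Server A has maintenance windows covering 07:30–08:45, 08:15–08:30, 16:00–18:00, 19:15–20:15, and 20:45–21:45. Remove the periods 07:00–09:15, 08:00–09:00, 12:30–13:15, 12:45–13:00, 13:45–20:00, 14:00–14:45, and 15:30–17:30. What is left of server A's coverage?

Merge the first list: 07:30–08:45, 16:00–18:00, 19:15–20:15, 20:45–21:45.
Merge the second list: 07:00–09:15, 12:30–13:15, 13:45–20:00.
07:30–08:45: fully covered by B → removed.
16:00–18:00: fully covered by B → removed.
19:15–20:15 minus B → 20:00–20:15.
20:45–21:45: no B overlap → unchanged.

20:00–20:15, 20:45–21:45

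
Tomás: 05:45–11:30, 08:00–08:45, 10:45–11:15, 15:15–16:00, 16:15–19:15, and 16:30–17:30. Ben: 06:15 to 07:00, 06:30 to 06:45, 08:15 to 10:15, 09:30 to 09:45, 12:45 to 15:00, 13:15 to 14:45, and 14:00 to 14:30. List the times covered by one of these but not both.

First set merges to 05:45–11:30, 15:15–16:00, 16:15–19:15.
Second set merges to 06:15–07:00, 08:15–10:15, 12:45–15:00.
A \ B = 05:45–06:15, 07:00–08:15, 10:15–11:30, 15:15–16:00, 16:15–19:15.
B \ A = 12:45–15:00.
Union of the two gives the symmetric difference.

05:45–06:15, 07:00–08:15, 10:15–11:30, 12:45–15:00, 15:15–16:00, 16:15–19:15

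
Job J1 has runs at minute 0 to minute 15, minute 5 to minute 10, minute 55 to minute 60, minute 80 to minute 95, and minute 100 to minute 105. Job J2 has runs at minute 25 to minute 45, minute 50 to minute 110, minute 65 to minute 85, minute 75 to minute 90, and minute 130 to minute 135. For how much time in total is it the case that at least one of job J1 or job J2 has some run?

First set merges to minute 0 to minute 15, minute 55 to minute 60, minute 80 to minute 95, minute 100 to minute 105.
Second set merges to minute 25 to minute 45, minute 50 to minute 110, minute 130 to minute 135.
A ∪ B = minute 0 to minute 15, minute 25 to minute 45, minute 50 to minute 110, minute 130 to minute 135.
Total: 15 minutes + 20 minutes + 60 minutes + 5 minutes = 100 minutes.

100 minutes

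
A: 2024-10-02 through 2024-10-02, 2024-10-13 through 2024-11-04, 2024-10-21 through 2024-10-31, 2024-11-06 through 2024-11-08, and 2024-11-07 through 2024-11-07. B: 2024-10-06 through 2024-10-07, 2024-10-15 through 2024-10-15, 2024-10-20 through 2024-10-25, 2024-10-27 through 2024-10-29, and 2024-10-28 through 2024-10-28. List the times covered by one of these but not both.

2024-10-02 through 2024-10-02, 2024-10-06 through 2024-10-07, 2024-10-13 through 2024-10-14, 2024-10-16 through 2024-10-19, 2024-10-26 through 2024-10-26, 2024-10-30 through 2024-11-04, 2024-11-06 through 2024-11-08

Merge the first list: 2024-10-02 through 2024-10-02, 2024-10-13 through 2024-11-04, 2024-11-06 through 2024-11-08.
Merge the second list: 2024-10-06 through 2024-10-07, 2024-10-15 through 2024-10-15, 2024-10-20 through 2024-10-25, 2024-10-27 through 2024-10-29.
Only in the first: 2024-10-02 through 2024-10-02, 2024-10-13 through 2024-10-14, 2024-10-16 through 2024-10-19, 2024-10-26 through 2024-10-26, 2024-10-30 through 2024-11-04, 2024-11-06 through 2024-11-08.
Only in the second: 2024-10-06 through 2024-10-07.
Together these are the periods covered by exactly one.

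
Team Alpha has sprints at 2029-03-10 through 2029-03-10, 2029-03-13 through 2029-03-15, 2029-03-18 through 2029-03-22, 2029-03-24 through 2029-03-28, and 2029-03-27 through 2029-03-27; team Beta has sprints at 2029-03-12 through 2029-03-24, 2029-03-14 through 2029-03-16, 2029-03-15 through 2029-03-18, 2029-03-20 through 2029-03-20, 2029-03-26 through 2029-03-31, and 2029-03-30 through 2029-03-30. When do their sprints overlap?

Merge the first list: 2029-03-10 through 2029-03-10, 2029-03-13 through 2029-03-15, 2029-03-18 through 2029-03-22, 2029-03-24 through 2029-03-28.
Merge the second list: 2029-03-12 through 2029-03-24, 2029-03-26 through 2029-03-31.
2029-03-10 through 2029-03-10 falls entirely outside B.
2029-03-13 through 2029-03-15 overlaps B on 2029-03-13 through 2029-03-15.
2029-03-18 through 2029-03-22 overlaps B on 2029-03-18 through 2029-03-22.
2029-03-24 through 2029-03-28 overlaps B on 2029-03-24 through 2029-03-24, 2029-03-26 through 2029-03-28.

2029-03-13 through 2029-03-15, 2029-03-18 through 2029-03-22, 2029-03-24 through 2029-03-24, 2029-03-26 through 2029-03-28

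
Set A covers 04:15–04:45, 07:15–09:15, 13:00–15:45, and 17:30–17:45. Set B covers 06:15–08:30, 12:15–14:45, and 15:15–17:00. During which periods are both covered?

04:15–04:45: no overlap with the second set.
07:15–09:15 meets the second set on 07:15–08:30.
13:00–15:45 meets the second set on 13:00–14:45, 15:15–15:45.
17:30–17:45: no overlap with the second set.

07:15–08:30, 13:00–14:45, 15:15–15:45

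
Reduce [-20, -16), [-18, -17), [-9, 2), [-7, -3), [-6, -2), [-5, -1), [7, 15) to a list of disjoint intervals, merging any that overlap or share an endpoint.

[-18, -17) overlaps/touches [-20, -16) → extend to [-20, -16).
[-9, 2) is disjoint → start new block.
[-7, -3) overlaps/touches [-9, 2) → extend to [-9, 2).
[-6, -2) overlaps/touches [-9, 2) → extend to [-9, 2).
[-5, -1) overlaps/touches [-9, 2) → extend to [-9, 2).
[7, 15) is disjoint → start new block.

[-20, -16) ∪ [-9, 2) ∪ [7, 15)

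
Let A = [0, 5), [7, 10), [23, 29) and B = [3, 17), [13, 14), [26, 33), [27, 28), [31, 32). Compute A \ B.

[0, 3) ∪ [23, 26)

Second set merges to [3, 17), [26, 33).
[0, 5) with B removed leaves [0, 3).
[7, 10) lies entirely inside B → drops out.
[23, 29) with B removed leaves [23, 26).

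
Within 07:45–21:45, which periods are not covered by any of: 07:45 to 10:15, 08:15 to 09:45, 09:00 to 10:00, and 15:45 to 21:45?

10:15–15:45

The merged coverage is 07:45–10:15, 15:45–21:45.
Gaps within 07:45–21:45: 10:15–15:45.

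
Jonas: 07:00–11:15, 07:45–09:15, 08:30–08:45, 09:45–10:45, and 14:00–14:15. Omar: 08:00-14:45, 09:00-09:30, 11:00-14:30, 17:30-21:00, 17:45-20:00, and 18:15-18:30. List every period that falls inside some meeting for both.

First set merges to 07:00–11:15, 14:00–14:15.
Second set merges to 08:00–14:45, 17:30–21:00.
07:00–11:15 ∩ B → 08:00–11:15.
14:00–14:15 ∩ B → 14:00–14:15.

08:00–11:15, 14:00–14:15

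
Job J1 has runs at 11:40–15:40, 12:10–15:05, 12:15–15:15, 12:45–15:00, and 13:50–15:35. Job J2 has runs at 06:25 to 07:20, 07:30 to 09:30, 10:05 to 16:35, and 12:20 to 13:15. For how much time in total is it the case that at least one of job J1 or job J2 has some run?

9 h 25 min

A, merged: 11:40–15:40.
B, merged: 06:25–07:20, 07:30–09:30, 10:05–16:35.
A ∪ B = 06:25–07:20, 07:30–09:30, 10:05–16:35.
Total: 55 min + 2 h + 6 h 30 min = 9 h 25 min.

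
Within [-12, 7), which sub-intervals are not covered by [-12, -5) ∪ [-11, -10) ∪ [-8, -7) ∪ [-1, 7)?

Covered (merged): [-12, -5), [-1, 7).
Uncovered inside [-12, 7): [-5, -1).

[-5, -1)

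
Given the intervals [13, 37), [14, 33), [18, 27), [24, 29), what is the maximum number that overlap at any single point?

4

Sweep endpoints in order; track running count of active intervals.
Peak of 4 reached at 24.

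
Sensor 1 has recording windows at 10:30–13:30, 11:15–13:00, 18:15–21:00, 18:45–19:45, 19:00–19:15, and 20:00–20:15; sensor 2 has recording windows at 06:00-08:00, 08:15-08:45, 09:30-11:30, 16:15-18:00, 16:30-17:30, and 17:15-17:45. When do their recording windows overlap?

Merge the first list: 10:30–13:30, 18:15–21:00.
Merge the second list: 06:00–08:00, 08:15–08:45, 09:30–11:30, 16:15–18:00.
10:30–13:30 overlaps B on 10:30–11:30.
18:15–21:00 falls entirely outside B.

10:30–11:30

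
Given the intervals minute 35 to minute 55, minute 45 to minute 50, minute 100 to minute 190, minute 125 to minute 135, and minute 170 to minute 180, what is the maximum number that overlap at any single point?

Walk the sorted start/end points keeping a running depth.
The depth first hits 2 at minute 45.

2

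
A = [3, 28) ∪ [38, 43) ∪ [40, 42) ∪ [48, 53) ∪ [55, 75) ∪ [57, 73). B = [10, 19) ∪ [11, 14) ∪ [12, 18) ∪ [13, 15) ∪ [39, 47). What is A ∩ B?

First set merges to [3, 28), [38, 43), [48, 53), [55, 75).
Second set merges to [10, 19), [39, 47).
[3, 28) overlaps B on [10, 19).
[38, 43) overlaps B on [39, 43).
[48, 53) falls entirely outside B.
[55, 75) falls entirely outside B.

[10, 19) ∪ [39, 43)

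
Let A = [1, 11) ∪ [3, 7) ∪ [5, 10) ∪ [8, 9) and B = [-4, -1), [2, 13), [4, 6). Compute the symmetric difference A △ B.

[-4, -1) ∪ [1, 2) ∪ [11, 13)

A, merged: [1, 11).
B, merged: [-4, -1), [2, 13).
A \ B = [1, 2).
B \ A = [-4, -1), [11, 13).
Union of the two gives the symmetric difference.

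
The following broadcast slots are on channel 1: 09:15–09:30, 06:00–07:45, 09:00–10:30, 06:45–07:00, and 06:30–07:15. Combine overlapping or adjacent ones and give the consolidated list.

Sort by start: 06:00-07:45, 06:30-07:15, 06:45-07:00, 09:00-10:30, 09:15-09:30.
06:30-07:15 overlaps/touches 06:00-07:45 → extend to 06:00-07:45.
06:45-07:00 overlaps/touches 06:00-07:45 → extend to 06:00-07:45.
09:00-10:30 is disjoint → start new block.
09:15-09:30 overlaps/touches 09:00-10:30 → extend to 09:00-10:30.

06:00-07:45, 09:00-10:30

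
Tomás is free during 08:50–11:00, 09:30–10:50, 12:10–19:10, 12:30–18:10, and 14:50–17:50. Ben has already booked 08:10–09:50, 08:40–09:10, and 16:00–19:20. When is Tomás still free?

A, merged: 08:50-11:00, 12:10-19:10.
B, merged: 08:10-09:50, 16:00-19:20.
08:50-11:00 \ B = 09:50-11:00.
12:10-19:10 \ B = 12:10-16:00.

09:50-11:00, 12:10-16:00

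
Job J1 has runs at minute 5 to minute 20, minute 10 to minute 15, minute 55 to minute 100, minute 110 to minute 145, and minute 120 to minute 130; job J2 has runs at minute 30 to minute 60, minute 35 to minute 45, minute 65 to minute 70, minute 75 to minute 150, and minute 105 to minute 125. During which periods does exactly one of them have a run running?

minute 5 to minute 20, minute 30 to minute 55, minute 60 to minute 65, minute 70 to minute 75, minute 100 to minute 110, minute 145 to minute 150

A, merged: minute 5 to minute 20, minute 55 to minute 100, minute 110 to minute 145.
B, merged: minute 30 to minute 60, minute 65 to minute 70, minute 75 to minute 150.
Only in the first: minute 5 to minute 20, minute 60 to minute 65, minute 70 to minute 75.
Only in the second: minute 30 to minute 55, minute 100 to minute 110, minute 145 to minute 150.
Together these are the periods covered by exactly one.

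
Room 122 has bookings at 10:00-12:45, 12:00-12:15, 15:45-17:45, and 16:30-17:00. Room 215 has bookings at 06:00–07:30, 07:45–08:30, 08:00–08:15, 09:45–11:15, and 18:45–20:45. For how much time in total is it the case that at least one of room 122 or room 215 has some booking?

9 h 15 min

Merge the first list: 10:00–12:45, 15:45–17:45.
Merge the second list: 06:00–07:30, 07:45–08:30, 09:45–11:15, 18:45–20:45.
A ∪ B = 06:00–07:30, 07:45–08:30, 09:45–12:45, 15:45–17:45, 18:45–20:45.
Total: 1 h 30 min + 45 min + 3 h + 2 h + 2 h = 9 h 15 min.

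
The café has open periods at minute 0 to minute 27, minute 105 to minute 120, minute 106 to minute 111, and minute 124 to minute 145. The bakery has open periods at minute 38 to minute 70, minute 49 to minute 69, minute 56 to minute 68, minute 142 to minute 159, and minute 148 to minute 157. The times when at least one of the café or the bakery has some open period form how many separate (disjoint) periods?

4

A, merged: minute 0 to minute 27, minute 105 to minute 120, minute 124 to minute 145.
B, merged: minute 38 to minute 70, minute 142 to minute 159.
A ∪ B = minute 0 to minute 27, minute 38 to minute 70, minute 105 to minute 120, minute 124 to minute 159.
That is 4 disjoint pieces.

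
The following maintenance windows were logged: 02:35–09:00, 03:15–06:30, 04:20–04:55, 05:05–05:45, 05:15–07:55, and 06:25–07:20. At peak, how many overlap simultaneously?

4

At 05:15, 4 of the intervals are simultaneously active.
No point has more.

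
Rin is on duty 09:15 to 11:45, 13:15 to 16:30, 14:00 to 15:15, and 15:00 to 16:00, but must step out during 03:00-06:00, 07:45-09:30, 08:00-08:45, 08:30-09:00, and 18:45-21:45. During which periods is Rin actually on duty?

09:30-11:45, 13:15-16:30

A, merged: 09:15-11:45, 13:15-16:30.
B, merged: 03:00-06:00, 07:45-09:30, 18:45-21:45.
09:15-11:45 \ B = 09:30-11:45.
13:15-16:30: nothing removed.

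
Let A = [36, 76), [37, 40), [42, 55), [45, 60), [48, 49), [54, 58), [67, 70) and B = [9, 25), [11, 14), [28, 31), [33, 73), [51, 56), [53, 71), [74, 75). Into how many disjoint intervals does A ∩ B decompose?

Merge the first list: [36, 76).
Merge the second list: [9, 25), [28, 31), [33, 73), [74, 75).
A ∩ B = [36, 73), [74, 75).
That is 2 disjoint pieces.

2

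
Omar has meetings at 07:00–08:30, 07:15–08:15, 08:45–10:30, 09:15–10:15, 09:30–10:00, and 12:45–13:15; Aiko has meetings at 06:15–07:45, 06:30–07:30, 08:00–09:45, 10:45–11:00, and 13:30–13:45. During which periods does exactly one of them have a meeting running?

06:15-07:00, 07:45-08:00, 08:30-08:45, 09:45-10:30, 10:45-11:00, 12:45-13:15, 13:30-13:45

Merge the first list: 07:00-08:30, 08:45-10:30, 12:45-13:15.
Merge the second list: 06:15-07:45, 08:00-09:45, 10:45-11:00, 13:30-13:45.
Only in the first: 07:45-08:00, 09:45-10:30, 12:45-13:15.
Only in the second: 06:15-07:00, 08:30-08:45, 10:45-11:00, 13:30-13:45.
Together these are the periods covered by exactly one.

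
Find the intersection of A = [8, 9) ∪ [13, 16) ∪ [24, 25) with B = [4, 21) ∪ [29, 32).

[8, 9) ∪ [13, 16)

[8, 9) ∩ B → [8, 9).
[13, 16) ∩ B → [13, 16).
[24, 25) meets no B interval.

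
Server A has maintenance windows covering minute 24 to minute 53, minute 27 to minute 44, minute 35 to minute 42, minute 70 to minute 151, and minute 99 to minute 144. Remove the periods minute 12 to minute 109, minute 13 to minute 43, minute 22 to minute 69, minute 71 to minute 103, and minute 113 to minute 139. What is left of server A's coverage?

minute 109 to minute 113, minute 139 to minute 151

Merge the first list: minute 24 to minute 53, minute 70 to minute 151.
Merge the second list: minute 12 to minute 109, minute 113 to minute 139.
minute 24 to minute 53 lies entirely inside B → drops out.
minute 70 to minute 151 with B removed leaves minute 109 to minute 113, minute 139 to minute 151.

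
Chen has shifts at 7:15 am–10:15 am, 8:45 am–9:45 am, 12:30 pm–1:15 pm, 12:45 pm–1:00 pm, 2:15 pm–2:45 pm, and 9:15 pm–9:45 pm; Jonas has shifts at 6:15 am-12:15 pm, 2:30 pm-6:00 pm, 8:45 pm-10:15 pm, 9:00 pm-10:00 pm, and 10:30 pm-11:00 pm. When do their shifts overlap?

A, merged: 7:15 am–10:15 am, 12:30 pm–1:15 pm, 2:15 pm–2:45 pm, 9:15 pm–9:45 pm.
B, merged: 6:15 am–12:15 pm, 2:30 pm–6:00 pm, 8:45 pm–10:15 pm, 10:30 pm–11:00 pm.
7:15 am–10:15 am ∩ B → 7:15 am–10:15 am.
12:30 pm–1:15 pm meets no B interval.
2:15 pm–2:45 pm ∩ B → 2:30 pm–2:45 pm.
9:15 pm–9:45 pm ∩ B → 9:15 pm–9:45 pm.

7:15 am–10:15 am, 2:30 pm–2:45 pm, 9:15 pm–9:45 pm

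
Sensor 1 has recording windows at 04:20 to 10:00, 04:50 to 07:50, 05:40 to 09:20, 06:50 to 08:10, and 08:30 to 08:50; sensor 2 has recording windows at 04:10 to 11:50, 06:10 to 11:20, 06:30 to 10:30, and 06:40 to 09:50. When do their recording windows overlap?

Merge the first list: 04:20–10:00.
Merge the second list: 04:10–11:50.
04:20–10:00 overlaps B on 04:20–10:00.

04:20–10:00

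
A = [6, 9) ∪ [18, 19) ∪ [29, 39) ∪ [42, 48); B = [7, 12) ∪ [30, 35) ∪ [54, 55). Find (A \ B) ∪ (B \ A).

A but not B: [6, 7), [18, 19), [29, 30), [35, 39), [42, 48).
B but not A: [9, 12), [54, 55).
Combining gives A △ B.

[6, 7) ∪ [9, 12) ∪ [18, 19) ∪ [29, 30) ∪ [35, 39) ∪ [42, 48) ∪ [54, 55)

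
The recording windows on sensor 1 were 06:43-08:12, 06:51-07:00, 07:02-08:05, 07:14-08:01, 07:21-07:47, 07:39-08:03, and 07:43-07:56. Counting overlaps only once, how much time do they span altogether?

Merged: 06:43–08:12.
Length: 1 h 29 min.

1 h 29 min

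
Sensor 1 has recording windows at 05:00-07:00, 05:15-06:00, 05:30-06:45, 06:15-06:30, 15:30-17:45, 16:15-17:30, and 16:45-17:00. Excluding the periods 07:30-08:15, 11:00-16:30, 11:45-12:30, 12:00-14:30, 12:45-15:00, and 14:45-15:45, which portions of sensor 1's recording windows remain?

05:00-07:00, 16:30-17:45

Merge the first list: 05:00-07:00, 15:30-17:45.
Merge the second list: 07:30-08:15, 11:00-16:30.
05:00-07:00: no B overlap → unchanged.
15:30-17:45 minus B → 16:30-17:45.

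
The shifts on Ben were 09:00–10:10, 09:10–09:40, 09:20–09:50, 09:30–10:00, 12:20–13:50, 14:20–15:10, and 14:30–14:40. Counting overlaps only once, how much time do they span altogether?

3 h 30 min

Merged: 09:00–10:10, 12:20–13:50, 14:20–15:10.
Lengths: 1 h 10 min + 1 h 30 min + 50 min = 3 h 30 min.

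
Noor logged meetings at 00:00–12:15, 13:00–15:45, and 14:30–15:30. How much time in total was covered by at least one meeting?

15 h

Merged: 00:00-12:15, 13:00-15:45.
Lengths: 12 h 15 min + 2 h 45 min = 15 h.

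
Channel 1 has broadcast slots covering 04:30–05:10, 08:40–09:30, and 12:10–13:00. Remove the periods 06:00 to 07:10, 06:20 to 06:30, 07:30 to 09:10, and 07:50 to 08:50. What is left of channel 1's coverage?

Merge the second list: 06:00-07:10, 07:30-09:10.
04:30-05:10 is untouched.
08:40-09:30 with B removed leaves 09:10-09:30.
12:10-13:00 is untouched.

04:30-05:10, 09:10-09:30, 12:10-13:00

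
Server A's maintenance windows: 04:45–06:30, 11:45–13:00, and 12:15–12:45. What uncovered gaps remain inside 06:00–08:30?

The merged coverage is 04:45-06:30, 11:45-13:00.
Uncovered inside 06:00-08:30: 06:30-08:30.

06:30-08:30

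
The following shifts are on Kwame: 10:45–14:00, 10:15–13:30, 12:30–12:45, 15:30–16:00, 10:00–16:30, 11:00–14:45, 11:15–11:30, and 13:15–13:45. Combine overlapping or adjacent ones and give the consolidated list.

10:00–16:30

Sort by start: 10:00–16:30, 10:15–13:30, 10:45–14:00, 11:00–14:45, 11:15–11:30, 12:30–12:45, 13:15–13:45, 15:30–16:00.
10:15–13:30 overlaps/touches 10:00–16:30 → extend to 10:00–16:30.
10:45–14:00 overlaps/touches 10:00–16:30 → extend to 10:00–16:30.
11:00–14:45 overlaps/touches 10:00–16:30 → extend to 10:00–16:30.
11:15–11:30 overlaps/touches 10:00–16:30 → extend to 10:00–16:30.
12:30–12:45 overlaps/touches 10:00–16:30 → extend to 10:00–16:30.
13:15–13:45 overlaps/touches 10:00–16:30 → extend to 10:00–16:30.
15:30–16:00 overlaps/touches 10:00–16:30 → extend to 10:00–16:30.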